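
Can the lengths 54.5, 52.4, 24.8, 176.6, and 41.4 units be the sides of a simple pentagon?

For a pentagon, each side must be shorter than the sum of the others.
Here the longest side is 176.6, but the remaining 4 sides sum to only 173.1.

No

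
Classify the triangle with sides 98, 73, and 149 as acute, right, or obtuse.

Compare the square of the longest side to the sum of squares of the other two: 73² + 98² = 14933 < 22201 = 149².

obtuse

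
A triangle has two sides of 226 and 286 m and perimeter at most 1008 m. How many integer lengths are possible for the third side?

Triangle inequality: 60 < x < 512. Perimeter ≤ 1008 gives x ≤ 1008 − 226 − 286 = 496.
So 60 < x ≤ 496; integers 61 through 496: 436 values.

436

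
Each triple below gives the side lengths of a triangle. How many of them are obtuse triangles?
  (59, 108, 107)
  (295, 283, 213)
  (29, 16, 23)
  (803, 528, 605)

1

(59,108,107): 59²+107² = 14930 > 11664 = 108² → acute
(295,283,213): 213²+283² = 125458 > 87025 = 295² → acute
(29,16,23): 16²+23² = 785 < 841 = 29² → obtuse
(803,528,605): 528²+605² = 644809 = 803² → right
1 of the 4 is obtuse.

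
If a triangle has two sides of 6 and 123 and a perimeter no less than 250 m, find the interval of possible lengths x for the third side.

121 ≤ x < 129 m

Triangle inequality alone gives 117 < x < 129.
The perimeter condition gives x ≥ 250 − 6 − 123 = 121.
Intersecting the two: 121 ≤ x < 129.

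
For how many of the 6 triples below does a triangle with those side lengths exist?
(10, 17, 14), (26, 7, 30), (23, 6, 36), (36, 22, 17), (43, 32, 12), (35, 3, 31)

(10,14,17): 10+14 > 17 → valid
(7,26,30): 7+26 > 30 → valid
(6,23,36): 6+23 ≤ 36 → not valid
(17,22,36): 17+22 > 36 → valid
(12,32,43): 12+32 > 43 → valid
(3,31,35): 3+31 ≤ 35 → not valid
4 of the 6 triples form a triangle.

4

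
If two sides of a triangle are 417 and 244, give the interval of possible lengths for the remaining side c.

173 < c < 661

By the triangle inequality, c must be less than 417 + 244 = 661 and greater than |417 − 244| = 173.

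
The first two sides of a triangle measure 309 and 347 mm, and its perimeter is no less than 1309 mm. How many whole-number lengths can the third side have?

3

Triangle inequality: 38 < x < 656. Perimeter ≥ 1309 gives x ≥ 1309 − 309 − 347 = 653.
So 653 ≤ x < 656; integers 653 through 655: 3 values.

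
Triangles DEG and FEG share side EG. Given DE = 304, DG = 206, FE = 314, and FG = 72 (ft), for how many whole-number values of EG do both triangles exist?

From triangle DEG: 98 < EG < 510.
From triangle FEG: 242 < EG < 386.
Intersection: 242 < EG < 386, so integers 243 through 385: 143 values.

143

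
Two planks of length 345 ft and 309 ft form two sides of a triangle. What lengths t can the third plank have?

36 < t < 654 (ft)

By the triangle inequality, t must be less than 345 + 309 = 654 and greater than |345 − 309| = 36.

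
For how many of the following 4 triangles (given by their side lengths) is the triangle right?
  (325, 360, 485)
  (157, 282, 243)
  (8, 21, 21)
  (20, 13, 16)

1

(325,360,485): 325²+360² = 235225 = 485² → right
(157,282,243): 157²+243² = 83698 > 79524 = 282² → acute
(8,21,21): 8²+21² = 505 > 441 = 21² → acute
(20,13,16): 13²+16² = 425 > 400 = 20² → acute
1 of the 4 is right.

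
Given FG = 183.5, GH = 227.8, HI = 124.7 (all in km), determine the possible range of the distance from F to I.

The maximum is all hops collinear in one direction: 183.5 + 227.8 + 124.7 = 536.0.
The longest hop is 227.8; the others sum to 308.2. Since 227.8 ≤ 308.2, the path can fold back on itself completely, so the minimum distance is 0.

0 ≤ FI ≤ 536.0 km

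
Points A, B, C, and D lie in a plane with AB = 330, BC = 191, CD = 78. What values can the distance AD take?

The maximum is all hops collinear in one direction: 330 + 191 + 78 = 599.
The longest hop is 330; the others sum to 269. Folding the others back against it leaves at least 330 − 269 = 61.

61 ≤ AD ≤ 599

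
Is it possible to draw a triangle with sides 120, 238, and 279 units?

Yes

The longest side is 279, and the other two sum to 358.
Since 358 > 279, the triangle inequality holds.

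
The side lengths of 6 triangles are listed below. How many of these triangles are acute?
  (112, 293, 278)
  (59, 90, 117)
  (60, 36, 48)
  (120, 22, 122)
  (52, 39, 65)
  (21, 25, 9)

(112,293,278): 112²+278² = 89828 > 85849 = 293² → acute
(59,90,117): 59²+90² = 11581 < 13689 = 117² → obtuse
(60,36,48): 36²+48² = 3600 = 60² → right
(120,22,122): 22²+120² = 14884 = 122² → right
(52,39,65): 39²+52² = 4225 = 65² → right
(21,25,9): 9²+21² = 522 < 625 = 25² → obtuse
1 of the 6 is acute.

1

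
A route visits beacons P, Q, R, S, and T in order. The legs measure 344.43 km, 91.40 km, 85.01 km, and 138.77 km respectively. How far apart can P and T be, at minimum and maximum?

The maximum is all hops collinear in one direction: 344.43 + 91.40 + 85.01 + 138.77 = 659.61.
The longest hop is 344.43; the others sum to 315.18. Folding the others back against it leaves at least 344.43 − 315.18 = 29.25.

29.25 ≤ PT ≤ 659.61 km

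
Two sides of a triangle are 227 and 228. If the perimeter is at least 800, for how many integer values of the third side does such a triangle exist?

Triangle inequality: 1 < x < 455. Perimeter ≥ 800 gives x ≥ 800 − 227 − 228 = 345.
So 345 ≤ x < 455; integers 345 through 454: 110 values.

110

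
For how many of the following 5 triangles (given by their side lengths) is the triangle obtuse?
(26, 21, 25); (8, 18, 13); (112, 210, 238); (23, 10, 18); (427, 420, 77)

2

(26,21,25): 21²+25² = 1066 > 676 = 26² → acute
(8,18,13): 8²+13² = 233 < 324 = 18² → obtuse
(112,210,238): 112²+210² = 56644 = 238² → right
(23,10,18): 10²+18² = 424 < 529 = 23² → obtuse
(427,420,77): 77²+420² = 182329 = 427² → right
2 of the 5 are obtuse.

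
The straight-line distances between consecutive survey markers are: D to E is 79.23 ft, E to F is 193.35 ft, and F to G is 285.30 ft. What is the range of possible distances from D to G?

The maximum is all hops collinear in one direction: 79.23 + 193.35 + 285.30 = 557.88.
The longest hop is 285.30; the others sum to 272.58. Folding the others back against it leaves at least 285.30 − 272.58 = 12.72.

12.72 ≤ DG ≤ 557.88 ft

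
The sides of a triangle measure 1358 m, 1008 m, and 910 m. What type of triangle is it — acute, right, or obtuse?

right

Compare the square of the longest side to the sum of squares of the other two: 910² + 1008² = 1844164 = 1358².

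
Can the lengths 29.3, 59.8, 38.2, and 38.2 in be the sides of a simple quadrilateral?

Yes

A quadrilateral exists iff every side is shorter than the sum of the others — equivalently, the longest side is less than the sum of the rest.
Longest side 59.8 < 105.7 (sum of the remaining 3), so yes.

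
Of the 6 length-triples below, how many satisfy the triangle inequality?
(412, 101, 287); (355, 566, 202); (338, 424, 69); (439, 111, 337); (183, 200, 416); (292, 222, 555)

1

(101,287,412): 101+287 ≤ 412 → not valid
(202,355,566): 202+355 ≤ 566 → not valid
(69,338,424): 69+338 ≤ 424 → not valid
(111,337,439): 111+337 > 439 → valid
(183,200,416): 183+200 ≤ 416 → not valid
(222,292,555): 222+292 ≤ 555 → not valid
1 of the 6 triples forms a triangle.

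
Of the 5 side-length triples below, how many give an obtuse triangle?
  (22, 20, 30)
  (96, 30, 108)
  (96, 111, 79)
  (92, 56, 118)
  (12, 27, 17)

4

(22,20,30): 20²+22² = 884 < 900 = 30² → obtuse
(96,30,108): 30²+96² = 10116 < 11664 = 108² → obtuse
(96,111,79): 79²+96² = 15457 > 12321 = 111² → acute
(92,56,118): 56²+92² = 11600 < 13924 = 118² → obtuse
(12,27,17): 12²+17² = 433 < 729 = 27² → obtuse
4 of the 5 are obtuse.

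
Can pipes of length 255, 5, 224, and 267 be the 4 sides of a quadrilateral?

A quadrilateral exists iff every side is shorter than the sum of the others — equivalently, the longest side is less than the sum of the rest.
Longest side 267 < 484 (sum of the remaining 3), so yes.

Yes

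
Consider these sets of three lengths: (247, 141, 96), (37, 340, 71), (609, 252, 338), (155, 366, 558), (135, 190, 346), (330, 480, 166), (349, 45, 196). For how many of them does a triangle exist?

1

(96,141,247): 96+141 ≤ 247 → not valid
(37,71,340): 37+71 ≤ 340 → not valid
(252,338,609): 252+338 ≤ 609 → not valid
(155,366,558): 155+366 ≤ 558 → not valid
(135,190,346): 135+190 ≤ 346 → not valid
(166,330,480): 166+330 > 480 → valid
(45,196,349): 45+196 ≤ 349 → not valid
1 of the 7 triples forms a triangle.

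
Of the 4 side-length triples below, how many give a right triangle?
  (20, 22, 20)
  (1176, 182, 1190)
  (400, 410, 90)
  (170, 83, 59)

(20,22,20): 20²+20² = 800 > 484 = 22² → acute
(1176,182,1190): 182²+1176² = 1416100 = 1190² → right
(400,410,90): 90²+400² = 168100 = 410² → right
(170,83,59): 59+83 ≤ 170, not a triangle
2 of the 4 are right.

2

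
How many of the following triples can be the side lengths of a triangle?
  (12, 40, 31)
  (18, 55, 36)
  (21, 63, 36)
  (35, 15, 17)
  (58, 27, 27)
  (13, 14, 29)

1

(12,31,40): 12+31 > 40 → valid
(18,36,55): 18+36 ≤ 55 → not valid
(21,36,63): 21+36 ≤ 63 → not valid
(15,17,35): 15+17 ≤ 35 → not valid
(27,27,58): 27+27 ≤ 58 → not valid
(13,14,29): 13+14 ≤ 29 → not valid
1 of the 6 triples forms a triangle.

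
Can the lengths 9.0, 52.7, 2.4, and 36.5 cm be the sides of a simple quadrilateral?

No

For a quadrilateral, each side must be shorter than the sum of the others.
Here the longest side is 52.7, but the remaining 3 sides sum to only 47.9.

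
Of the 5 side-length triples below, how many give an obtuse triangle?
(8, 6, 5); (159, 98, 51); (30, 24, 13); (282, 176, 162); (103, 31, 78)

4

(8,6,5): 5²+6² = 61 < 64 = 8² → obtuse
(159,98,51): 51+98 ≤ 159, not a triangle
(30,24,13): 13²+24² = 745 < 900 = 30² → obtuse
(282,176,162): 162²+176² = 57220 < 79524 = 282² → obtuse
(103,31,78): 31²+78² = 7045 < 10609 = 103² → obtuse
4 of the 5 are obtuse.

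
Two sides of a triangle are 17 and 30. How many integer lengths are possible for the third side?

The third side lies in the open interval (13, 47).
Integers from 14 to 46 inclusive: 46 − 14 + 1 = 33.

33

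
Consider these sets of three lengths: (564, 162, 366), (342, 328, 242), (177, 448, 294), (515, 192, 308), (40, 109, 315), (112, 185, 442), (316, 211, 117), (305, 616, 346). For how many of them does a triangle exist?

4

(162,366,564): 162+366 ≤ 564 → not valid
(242,328,342): 242+328 > 342 → valid
(177,294,448): 177+294 > 448 → valid
(192,308,515): 192+308 ≤ 515 → not valid
(40,109,315): 40+109 ≤ 315 → not valid
(112,185,442): 112+185 ≤ 442 → not valid
(117,211,316): 117+211 > 316 → valid
(305,346,616): 305+346 > 616 → valid
4 of the 8 triples form a triangle.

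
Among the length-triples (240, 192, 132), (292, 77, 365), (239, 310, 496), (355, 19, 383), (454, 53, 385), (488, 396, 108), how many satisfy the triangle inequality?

4

(132,192,240): 132+192 > 240 → valid
(77,292,365): 77+292 > 365 → valid
(239,310,496): 239+310 > 496 → valid
(19,355,383): 19+355 ≤ 383 → not valid
(53,385,454): 53+385 ≤ 454 → not valid
(108,396,488): 108+396 > 488 → valid
4 of the 6 triples form a triangle.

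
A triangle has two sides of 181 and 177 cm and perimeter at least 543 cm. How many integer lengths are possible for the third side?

173

Triangle inequality: 4 < x < 358. Perimeter ≥ 543 gives x ≥ 543 − 181 − 177 = 185.
So 185 ≤ x < 358; integers 185 through 357: 173 values.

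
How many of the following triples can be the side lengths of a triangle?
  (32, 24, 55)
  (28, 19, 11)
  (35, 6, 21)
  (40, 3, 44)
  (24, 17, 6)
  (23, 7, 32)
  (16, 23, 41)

2

(24,32,55): 24+32 > 55 → valid
(11,19,28): 11+19 > 28 → valid
(6,21,35): 6+21 ≤ 35 → not valid
(3,40,44): 3+40 ≤ 44 → not valid
(6,17,24): 6+17 ≤ 24 → not valid
(7,23,32): 7+23 ≤ 32 → not valid
(16,23,41): 16+23 ≤ 41 → not valid
2 of the 7 triples form a triangle.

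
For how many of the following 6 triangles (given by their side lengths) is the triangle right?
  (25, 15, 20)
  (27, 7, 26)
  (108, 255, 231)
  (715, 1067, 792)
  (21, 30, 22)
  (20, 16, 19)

3

(25,15,20): 15²+20² = 625 = 25² → right
(27,7,26): 7²+26² = 725 < 729 = 27² → obtuse
(108,255,231): 108²+231² = 65025 = 255² → right
(715,1067,792): 715²+792² = 1138489 = 1067² → right
(21,30,22): 21²+22² = 925 > 900 = 30² → acute
(20,16,19): 16²+19² = 617 > 400 = 20² → acute
3 of the 6 are right.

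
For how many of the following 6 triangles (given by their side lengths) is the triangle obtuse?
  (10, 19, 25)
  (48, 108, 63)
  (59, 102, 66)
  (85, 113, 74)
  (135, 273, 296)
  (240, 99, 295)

5

(10,19,25): 10²+19² = 461 < 625 = 25² → obtuse
(48,108,63): 48²+63² = 6273 < 11664 = 108² → obtuse
(59,102,66): 59²+66² = 7837 < 10404 = 102² → obtuse
(85,113,74): 74²+85² = 12701 < 12769 = 113² → obtuse
(135,273,296): 135²+273² = 92754 > 87616 = 296² → acute
(240,99,295): 99²+240² = 67401 < 87025 = 295² → obtuse
5 of the 6 are obtuse.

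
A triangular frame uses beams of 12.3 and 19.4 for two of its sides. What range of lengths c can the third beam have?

By the triangle inequality, c must be less than 12.3 + 19.4 = 31.7 and greater than |12.3 − 19.4| = 7.1.

7.1 < c < 31.7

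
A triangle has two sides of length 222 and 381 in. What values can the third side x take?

By the triangle inequality, x must be less than 222 + 381 = 603 and greater than |222 − 381| = 159.

159 < x < 603 (in)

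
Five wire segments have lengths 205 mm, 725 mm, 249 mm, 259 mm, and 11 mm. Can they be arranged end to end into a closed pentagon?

No

For a pentagon, each side must be shorter than the sum of the others.
Here the longest side is 725, but the remaining 4 sides sum to only 724.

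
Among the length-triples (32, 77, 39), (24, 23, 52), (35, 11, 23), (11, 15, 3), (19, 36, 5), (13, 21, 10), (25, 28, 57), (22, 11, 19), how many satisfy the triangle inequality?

(32,39,77): 32+39 ≤ 77 → not valid
(23,24,52): 23+24 ≤ 52 → not valid
(11,23,35): 11+23 ≤ 35 → not valid
(3,11,15): 3+11 ≤ 15 → not valid
(5,19,36): 5+19 ≤ 36 → not valid
(10,13,21): 10+13 > 21 → valid
(25,28,57): 25+28 ≤ 57 → not valid
(11,19,22): 11+19 > 22 → valid
2 of the 8 triples form a triangle.

2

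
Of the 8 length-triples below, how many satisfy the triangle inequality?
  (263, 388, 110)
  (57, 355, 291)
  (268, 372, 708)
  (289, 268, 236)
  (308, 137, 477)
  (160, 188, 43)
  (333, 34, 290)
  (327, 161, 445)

(110,263,388): 110+263 ≤ 388 → not valid
(57,291,355): 57+291 ≤ 355 → not valid
(268,372,708): 268+372 ≤ 708 → not valid
(236,268,289): 236+268 > 289 → valid
(137,308,477): 137+308 ≤ 477 → not valid
(43,160,188): 43+160 > 188 → valid
(34,290,333): 34+290 ≤ 333 → not valid
(161,327,445): 161+327 > 445 → valid
3 of the 8 triples form a triangle.

3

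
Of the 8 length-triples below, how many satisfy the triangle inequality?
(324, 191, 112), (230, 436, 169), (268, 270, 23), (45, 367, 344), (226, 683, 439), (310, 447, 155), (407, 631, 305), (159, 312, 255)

(112,191,324): 112+191 ≤ 324 → not valid
(169,230,436): 169+230 ≤ 436 → not valid
(23,268,270): 23+268 > 270 → valid
(45,344,367): 45+344 > 367 → valid
(226,439,683): 226+439 ≤ 683 → not valid
(155,310,447): 155+310 > 447 → valid
(305,407,631): 305+407 > 631 → valid
(159,255,312): 159+255 > 312 → valid
5 of the 8 triples form a triangle.

5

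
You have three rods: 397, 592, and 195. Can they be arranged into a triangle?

No

The two shorter sides sum to 592, exactly equal to the longest side 592.
That gives only a degenerate (flat) triangle — the inequality must be strict.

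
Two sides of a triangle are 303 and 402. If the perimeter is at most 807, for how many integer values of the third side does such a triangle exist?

Triangle inequality: 99 < x < 705. Perimeter ≤ 807 gives x ≤ 807 − 303 − 402 = 102.
So 99 < x ≤ 102; integers 100 through 102: 3 values.

3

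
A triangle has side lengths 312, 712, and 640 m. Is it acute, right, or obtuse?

right

Compare the square of the longest side to the sum of squares of the other two: 312² + 640² = 506944 = 712².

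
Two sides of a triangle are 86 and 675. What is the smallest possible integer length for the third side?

The third side must be strictly greater than |86 − 675| = 589.
The smallest integer above 589 is 590.

590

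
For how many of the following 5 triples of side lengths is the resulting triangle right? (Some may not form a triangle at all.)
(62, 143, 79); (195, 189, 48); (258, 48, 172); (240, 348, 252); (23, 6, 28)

2

(62,143,79): 62+79 ≤ 143, not a triangle
(195,189,48): 48²+189² = 38025 = 195² → right
(258,48,172): 48+172 ≤ 258, not a triangle
(240,348,252): 240²+252² = 121104 = 348² → right
(23,6,28): 6²+23² = 565 < 784 = 28² → obtuse
2 of the 5 are right.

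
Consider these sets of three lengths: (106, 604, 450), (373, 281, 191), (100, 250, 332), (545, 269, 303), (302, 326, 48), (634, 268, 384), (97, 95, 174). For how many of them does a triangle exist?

(106,450,604): 106+450 ≤ 604 → not valid
(191,281,373): 191+281 > 373 → valid
(100,250,332): 100+250 > 332 → valid
(269,303,545): 269+303 > 545 → valid
(48,302,326): 48+302 > 326 → valid
(268,384,634): 268+384 > 634 → valid
(95,97,174): 95+97 > 174 → valid
6 of the 7 triples form a triangle.

6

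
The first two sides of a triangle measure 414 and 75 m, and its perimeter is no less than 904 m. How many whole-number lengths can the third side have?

Triangle inequality: 339 < x < 489. Perimeter ≥ 904 gives x ≥ 904 − 414 − 75 = 415.
So 415 ≤ x < 489; integers 415 through 488: 74 values.

74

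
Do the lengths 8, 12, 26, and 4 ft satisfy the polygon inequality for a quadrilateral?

No

For a quadrilateral, each side must be shorter than the sum of the others.
Here the longest side is 26, but the remaining 3 sides sum to only 24.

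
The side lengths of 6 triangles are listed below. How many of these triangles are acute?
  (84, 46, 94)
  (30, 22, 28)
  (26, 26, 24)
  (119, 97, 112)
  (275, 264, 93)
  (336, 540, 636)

(84,46,94): 46²+84² = 9172 > 8836 = 94² → acute
(30,22,28): 22²+28² = 1268 > 900 = 30² → acute
(26,26,24): 24²+26² = 1252 > 676 = 26² → acute
(119,97,112): 97²+112² = 21953 > 14161 = 119² → acute
(275,264,93): 93²+264² = 78345 > 75625 = 275² → acute
(336,540,636): 336²+540² = 404496 = 636² → right
5 of the 6 are acute.

5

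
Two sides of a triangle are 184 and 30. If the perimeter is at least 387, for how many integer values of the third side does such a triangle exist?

41

Triangle inequality: 154 < x < 214. Perimeter ≥ 387 gives x ≥ 387 − 184 − 30 = 173.
So 173 ≤ x < 214; integers 173 through 213: 41 values.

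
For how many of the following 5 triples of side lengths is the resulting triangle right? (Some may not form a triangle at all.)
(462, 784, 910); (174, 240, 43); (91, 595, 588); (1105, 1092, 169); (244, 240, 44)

(462,784,910): 462²+784² = 828100 = 910² → right
(174,240,43): 43+174 ≤ 240, not a triangle
(91,595,588): 91²+588² = 354025 = 595² → right
(1105,1092,169): 169²+1092² = 1221025 = 1105² → right
(244,240,44): 44²+240² = 59536 = 244² → right
4 of the 5 are right.

4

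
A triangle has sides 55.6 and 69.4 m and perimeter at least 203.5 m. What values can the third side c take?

Triangle inequality alone gives 13.8 < c < 125.0.
The perimeter condition gives c ≥ 203.5 − 55.6 − 69.4 = 78.5.
Intersecting the two: 78.5 ≤ c < 125.0.

78.5 ≤ c < 125.0 m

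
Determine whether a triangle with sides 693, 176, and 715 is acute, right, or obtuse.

right

Compare the square of the longest side to the sum of squares of the other two: 176² + 693² = 511225 = 715².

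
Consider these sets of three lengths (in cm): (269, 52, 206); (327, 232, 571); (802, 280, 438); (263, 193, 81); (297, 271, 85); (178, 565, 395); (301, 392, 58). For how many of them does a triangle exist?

3

(52,206,269): 52+206 ≤ 269 → not valid
(232,327,571): 232+327 ≤ 571 → not valid
(280,438,802): 280+438 ≤ 802 → not valid
(81,193,263): 81+193 > 263 → valid
(85,271,297): 85+271 > 297 → valid
(178,395,565): 178+395 > 565 → valid
(58,301,392): 58+301 ≤ 392 → not valid
3 of the 7 triples form a triangle.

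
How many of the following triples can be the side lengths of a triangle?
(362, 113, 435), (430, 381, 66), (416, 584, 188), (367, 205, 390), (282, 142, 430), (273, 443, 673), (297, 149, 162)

6

(113,362,435): 113+362 > 435 → valid
(66,381,430): 66+381 > 430 → valid
(188,416,584): 188+416 > 584 → valid
(205,367,390): 205+367 > 390 → valid
(142,282,430): 142+282 ≤ 430 → not valid
(273,443,673): 273+443 > 673 → valid
(149,162,297): 149+162 > 297 → valid
6 of the 7 triples form a triangle.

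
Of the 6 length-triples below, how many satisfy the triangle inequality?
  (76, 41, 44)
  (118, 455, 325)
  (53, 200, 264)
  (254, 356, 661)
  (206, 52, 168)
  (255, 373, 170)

(41,44,76): 41+44 > 76 → valid
(118,325,455): 118+325 ≤ 455 → not valid
(53,200,264): 53+200 ≤ 264 → not valid
(254,356,661): 254+356 ≤ 661 → not valid
(52,168,206): 52+168 > 206 → valid
(170,255,373): 170+255 > 373 → valid
3 of the 6 triples form a triangle.

3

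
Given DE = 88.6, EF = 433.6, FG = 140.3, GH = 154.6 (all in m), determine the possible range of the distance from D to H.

The maximum is all hops collinear in one direction: 88.6 + 433.6 + 140.3 + 154.6 = 817.1.
The longest hop is 433.6; the others sum to 383.5. Folding the others back against it leaves at least 433.6 − 383.5 = 50.1.

50.1 ≤ DH ≤ 817.1 m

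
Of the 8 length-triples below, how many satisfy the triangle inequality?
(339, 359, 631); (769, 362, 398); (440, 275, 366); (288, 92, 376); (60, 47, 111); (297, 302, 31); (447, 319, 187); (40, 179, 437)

5

(339,359,631): 339+359 > 631 → valid
(362,398,769): 362+398 ≤ 769 → not valid
(275,366,440): 275+366 > 440 → valid
(92,288,376): 92+288 > 376 → valid
(47,60,111): 47+60 ≤ 111 → not valid
(31,297,302): 31+297 > 302 → valid
(187,319,447): 187+319 > 447 → valid
(40,179,437): 40+179 ≤ 437 → not valid
5 of the 8 triples form a triangle.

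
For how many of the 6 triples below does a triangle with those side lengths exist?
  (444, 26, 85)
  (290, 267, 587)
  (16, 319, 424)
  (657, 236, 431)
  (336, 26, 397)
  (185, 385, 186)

1

(26,85,444): 26+85 ≤ 444 → not valid
(267,290,587): 267+290 ≤ 587 → not valid
(16,319,424): 16+319 ≤ 424 → not valid
(236,431,657): 236+431 > 657 → valid
(26,336,397): 26+336 ≤ 397 → not valid
(185,186,385): 185+186 ≤ 385 → not valid
1 of the 6 triples forms a triangle.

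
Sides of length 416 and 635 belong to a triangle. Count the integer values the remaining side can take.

831

The third side lies in the open interval (219, 1051).
Integers from 220 to 1050 inclusive: 1050 − 220 + 1 = 831.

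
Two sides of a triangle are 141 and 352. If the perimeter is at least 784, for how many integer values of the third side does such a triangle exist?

202

Triangle inequality: 211 < x < 493. Perimeter ≥ 784 gives x ≥ 784 − 141 − 352 = 291.
So 291 ≤ x < 493; integers 291 through 492: 202 values.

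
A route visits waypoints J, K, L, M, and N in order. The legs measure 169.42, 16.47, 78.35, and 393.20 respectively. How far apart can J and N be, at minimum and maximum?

128.96 ≤ JN ≤ 657.44

The maximum is all hops collinear in one direction: 169.42 + 16.47 + 78.35 + 393.20 = 657.44.
The longest hop is 393.20; the others sum to 264.24. Folding the others back against it leaves at least 393.20 − 264.24 = 128.96.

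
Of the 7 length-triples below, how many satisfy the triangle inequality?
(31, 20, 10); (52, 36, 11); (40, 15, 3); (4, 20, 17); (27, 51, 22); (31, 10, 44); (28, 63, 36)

(10,20,31): 10+20 ≤ 31 → not valid
(11,36,52): 11+36 ≤ 52 → not valid
(3,15,40): 3+15 ≤ 40 → not valid
(4,17,20): 4+17 > 20 → valid
(22,27,51): 22+27 ≤ 51 → not valid
(10,31,44): 10+31 ≤ 44 → not valid
(28,36,63): 28+36 > 63 → valid
2 of the 7 triples form a triangle.

2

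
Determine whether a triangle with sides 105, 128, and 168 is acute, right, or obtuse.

Compare the square of the longest side to the sum of squares of the other two: 105² + 128² = 27409 < 28224 = 168².

obtuse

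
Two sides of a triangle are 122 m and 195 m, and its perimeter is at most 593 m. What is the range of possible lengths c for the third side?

73 < c ≤ 276

Triangle inequality alone gives 73 < c < 317.
The perimeter condition gives c ≤ 593 − 122 − 195 = 276.
Intersecting the two: 73 < c ≤ 276.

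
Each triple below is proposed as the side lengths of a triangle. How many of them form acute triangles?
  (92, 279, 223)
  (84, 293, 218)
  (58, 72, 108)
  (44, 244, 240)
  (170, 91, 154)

(92,279,223): 92²+223² = 58193 < 77841 = 279² → obtuse
(84,293,218): 84²+218² = 54580 < 85849 = 293² → obtuse
(58,72,108): 58²+72² = 8548 < 11664 = 108² → obtuse
(44,244,240): 44²+240² = 59536 = 244² → right
(170,91,154): 91²+154² = 31997 > 28900 = 170² → acute
1 of the 5 is acute.

1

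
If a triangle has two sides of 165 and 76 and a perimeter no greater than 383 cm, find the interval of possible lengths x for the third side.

Triangle inequality alone gives 89 < x < 241.
The perimeter condition gives x ≤ 383 − 165 − 76 = 142.
Intersecting the two: 89 < x ≤ 142.

89 < x ≤ 142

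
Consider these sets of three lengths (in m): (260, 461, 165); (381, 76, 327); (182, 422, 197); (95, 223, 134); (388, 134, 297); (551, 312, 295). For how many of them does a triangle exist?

(165,260,461): 165+260 ≤ 461 → not valid
(76,327,381): 76+327 > 381 → valid
(182,197,422): 182+197 ≤ 422 → not valid
(95,134,223): 95+134 > 223 → valid
(134,297,388): 134+297 > 388 → valid
(295,312,551): 295+312 > 551 → valid
4 of the 6 triples form a triangle.

4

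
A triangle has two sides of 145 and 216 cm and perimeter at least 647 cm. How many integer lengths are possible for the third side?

Triangle inequality: 71 < x < 361. Perimeter ≥ 647 gives x ≥ 647 − 145 − 216 = 286.
So 286 ≤ x < 361; integers 286 through 360: 75 values.

75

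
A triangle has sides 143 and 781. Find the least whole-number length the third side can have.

The third side must be strictly greater than |143 − 781| = 638.
The smallest integer above 638 is 639.

639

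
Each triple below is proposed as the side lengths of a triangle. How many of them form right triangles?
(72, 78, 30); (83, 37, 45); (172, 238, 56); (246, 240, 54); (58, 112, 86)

2

(72,78,30): 30²+72² = 6084 = 78² → right
(83,37,45): 37+45 ≤ 83, not a triangle
(172,238,56): 56+172 ≤ 238, not a triangle
(246,240,54): 54²+240² = 60516 = 246² → right
(58,112,86): 58²+86² = 10760 < 12544 = 112² → obtuse
2 of the 5 are right.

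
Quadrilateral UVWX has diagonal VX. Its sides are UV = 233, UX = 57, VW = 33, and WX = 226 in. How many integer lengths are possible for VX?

From triangle UVX: 176 < VX < 290.
From triangle WVX: 193 < VX < 259.
Intersection: 193 < VX < 259, so integers 194 through 258: 65 values.

65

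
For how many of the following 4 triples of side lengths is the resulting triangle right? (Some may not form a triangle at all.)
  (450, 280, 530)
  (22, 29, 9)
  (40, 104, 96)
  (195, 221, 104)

3

(450,280,530): 280²+450² = 280900 = 530² → right
(22,29,9): 9²+22² = 565 < 841 = 29² → obtuse
(40,104,96): 40²+96² = 10816 = 104² → right
(195,221,104): 104²+195² = 48841 = 221² → right
3 of the 4 are right.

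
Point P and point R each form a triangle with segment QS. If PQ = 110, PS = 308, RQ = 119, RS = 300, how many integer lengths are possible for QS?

From triangle PQS: 198 < QS < 418.
From triangle RQS: 181 < QS < 419.
Intersection: 198 < QS < 418, so integers 199 through 417: 219 values.

219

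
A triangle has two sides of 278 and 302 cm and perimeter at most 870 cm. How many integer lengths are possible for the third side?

Triangle inequality: 24 < x < 580. Perimeter ≤ 870 gives x ≤ 870 − 278 − 302 = 290.
So 24 < x ≤ 290; integers 25 through 290: 266 values.

266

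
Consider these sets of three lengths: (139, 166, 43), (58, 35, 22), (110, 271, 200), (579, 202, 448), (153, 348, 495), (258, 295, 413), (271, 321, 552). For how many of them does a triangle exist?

6

(43,139,166): 43+139 > 166 → valid
(22,35,58): 22+35 ≤ 58 → not valid
(110,200,271): 110+200 > 271 → valid
(202,448,579): 202+448 > 579 → valid
(153,348,495): 153+348 > 495 → valid
(258,295,413): 258+295 > 413 → valid
(271,321,552): 271+321 > 552 → valid
6 of the 7 triples form a triangle.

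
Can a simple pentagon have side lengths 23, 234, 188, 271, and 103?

Yes

A pentagon exists iff every side is shorter than the sum of the others — equivalently, the longest side is less than the sum of the rest.
Longest side 271 < 548 (sum of the remaining 4), so yes.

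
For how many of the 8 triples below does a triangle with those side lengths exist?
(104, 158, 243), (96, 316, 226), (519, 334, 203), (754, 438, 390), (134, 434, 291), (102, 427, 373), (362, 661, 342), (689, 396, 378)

7

(104,158,243): 104+158 > 243 → valid
(96,226,316): 96+226 > 316 → valid
(203,334,519): 203+334 > 519 → valid
(390,438,754): 390+438 > 754 → valid
(134,291,434): 134+291 ≤ 434 → not valid
(102,373,427): 102+373 > 427 → valid
(342,362,661): 342+362 > 661 → valid
(378,396,689): 378+396 > 689 → valid
7 of the 8 triples form a triangle.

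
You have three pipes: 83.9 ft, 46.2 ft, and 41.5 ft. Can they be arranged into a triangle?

The longest side is 83.9, and the other two sum to 87.7.
Since 87.7 > 83.9, the triangle inequality holds.

Yes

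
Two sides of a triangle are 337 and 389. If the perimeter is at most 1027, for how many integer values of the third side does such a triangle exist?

Triangle inequality: 52 < x < 726. Perimeter ≤ 1027 gives x ≤ 1027 − 337 − 389 = 301.
So 52 < x ≤ 301; integers 53 through 301: 249 values.

249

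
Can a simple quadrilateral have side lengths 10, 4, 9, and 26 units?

No

For a quadrilateral, each side must be shorter than the sum of the others.
Here the longest side is 26, but the remaining 3 sides sum to only 23.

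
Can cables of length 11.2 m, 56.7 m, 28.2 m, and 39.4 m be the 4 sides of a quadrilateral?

A quadrilateral exists iff every side is shorter than the sum of the others — equivalently, the longest side is less than the sum of the rest.
Longest side 56.7 < 78.8 (sum of the remaining 3), so yes.

Yes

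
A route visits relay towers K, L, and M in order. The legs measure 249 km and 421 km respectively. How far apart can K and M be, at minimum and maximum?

172 ≤ KM ≤ 670 km

By the triangle inequality, |249 − 421| ≤ KM ≤ 249 + 421.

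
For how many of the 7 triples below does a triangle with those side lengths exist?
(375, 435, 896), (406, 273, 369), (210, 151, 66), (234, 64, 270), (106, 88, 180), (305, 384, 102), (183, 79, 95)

5

(375,435,896): 375+435 ≤ 896 → not valid
(273,369,406): 273+369 > 406 → valid
(66,151,210): 66+151 > 210 → valid
(64,234,270): 64+234 > 270 → valid
(88,106,180): 88+106 > 180 → valid
(102,305,384): 102+305 > 384 → valid
(79,95,183): 79+95 ≤ 183 → not valid
5 of the 7 triples form a triangle.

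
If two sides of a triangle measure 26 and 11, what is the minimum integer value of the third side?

16

The third side must be strictly greater than |26 − 11| = 15.
The smallest integer above 15 is 16.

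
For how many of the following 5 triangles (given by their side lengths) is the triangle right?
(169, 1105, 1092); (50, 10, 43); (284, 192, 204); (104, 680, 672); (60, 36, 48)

3

(169,1105,1092): 169²+1092² = 1221025 = 1105² → right
(50,10,43): 10²+43² = 1949 < 2500 = 50² → obtuse
(284,192,204): 192²+204² = 78480 < 80656 = 284² → obtuse
(104,680,672): 104²+672² = 462400 = 680² → right
(60,36,48): 36²+48² = 3600 = 60² → right
3 of the 5 are right.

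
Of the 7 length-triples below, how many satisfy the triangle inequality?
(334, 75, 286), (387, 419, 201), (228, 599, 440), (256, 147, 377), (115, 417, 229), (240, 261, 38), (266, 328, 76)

6

(75,286,334): 75+286 > 334 → valid
(201,387,419): 201+387 > 419 → valid
(228,440,599): 228+440 > 599 → valid
(147,256,377): 147+256 > 377 → valid
(115,229,417): 115+229 ≤ 417 → not valid
(38,240,261): 38+240 > 261 → valid
(76,266,328): 76+266 > 328 → valid
6 of the 7 triples form a triangle.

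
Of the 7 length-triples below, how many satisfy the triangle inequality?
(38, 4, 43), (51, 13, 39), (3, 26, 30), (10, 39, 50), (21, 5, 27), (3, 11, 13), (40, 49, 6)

2

(4,38,43): 4+38 ≤ 43 → not valid
(13,39,51): 13+39 > 51 → valid
(3,26,30): 3+26 ≤ 30 → not valid
(10,39,50): 10+39 ≤ 50 → not valid
(5,21,27): 5+21 ≤ 27 → not valid
(3,11,13): 3+11 > 13 → valid
(6,40,49): 6+40 ≤ 49 → not valid
2 of the 7 triples form a triangle.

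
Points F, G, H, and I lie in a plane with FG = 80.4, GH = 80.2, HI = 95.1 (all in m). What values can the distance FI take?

0 ≤ FI ≤ 255.7 m

The maximum is all hops collinear in one direction: 80.4 + 80.2 + 95.1 = 255.7.
The longest hop is 95.1; the others sum to 160.6. Since 95.1 ≤ 160.6, the path can fold back on itself completely, so the minimum distance is 0.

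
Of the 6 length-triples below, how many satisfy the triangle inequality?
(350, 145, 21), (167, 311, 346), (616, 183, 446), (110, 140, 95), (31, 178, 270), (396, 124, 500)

(21,145,350): 21+145 ≤ 350 → not valid
(167,311,346): 167+311 > 346 → valid
(183,446,616): 183+446 > 616 → valid
(95,110,140): 95+110 > 140 → valid
(31,178,270): 31+178 ≤ 270 → not valid
(124,396,500): 124+396 > 500 → valid
4 of the 6 triples form a triangle.

4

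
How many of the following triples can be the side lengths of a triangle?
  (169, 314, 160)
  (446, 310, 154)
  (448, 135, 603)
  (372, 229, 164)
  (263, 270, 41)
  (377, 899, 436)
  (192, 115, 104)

(160,169,314): 160+169 > 314 → valid
(154,310,446): 154+310 > 446 → valid
(135,448,603): 135+448 ≤ 603 → not valid
(164,229,372): 164+229 > 372 → valid
(41,263,270): 41+263 > 270 → valid
(377,436,899): 377+436 ≤ 899 → not valid
(104,115,192): 104+115 > 192 → valid
5 of the 7 triples form a triangle.

5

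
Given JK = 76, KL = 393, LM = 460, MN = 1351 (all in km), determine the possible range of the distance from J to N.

The maximum is all hops collinear in one direction: 76 + 393 + 460 + 1351 = 2280.
The longest hop is 1351; the others sum to 929. Folding the others back against it leaves at least 1351 − 929 = 422.

422 ≤ JN ≤ 2280 km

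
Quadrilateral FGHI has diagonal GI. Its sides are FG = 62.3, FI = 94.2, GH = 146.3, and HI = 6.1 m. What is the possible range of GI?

140.2 < GI < 152.4

From triangle FGI: |62.3 − 94.2| < GI < 62.3 + 94.2, i.e. 31.9 < GI < 156.5.
From triangle HGI: 140.2 < GI < 152.4.
Both must hold, so GI lies in the intersection.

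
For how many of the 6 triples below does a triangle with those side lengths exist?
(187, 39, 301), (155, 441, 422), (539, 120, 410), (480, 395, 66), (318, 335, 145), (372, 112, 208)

(39,187,301): 39+187 ≤ 301 → not valid
(155,422,441): 155+422 > 441 → valid
(120,410,539): 120+410 ≤ 539 → not valid
(66,395,480): 66+395 ≤ 480 → not valid
(145,318,335): 145+318 > 335 → valid
(112,208,372): 112+208 ≤ 372 → not valid
2 of the 6 triples form a triangle.

2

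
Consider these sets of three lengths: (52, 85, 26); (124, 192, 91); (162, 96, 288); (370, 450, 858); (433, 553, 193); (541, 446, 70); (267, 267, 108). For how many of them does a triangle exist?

3

(26,52,85): 26+52 ≤ 85 → not valid
(91,124,192): 91+124 > 192 → valid
(96,162,288): 96+162 ≤ 288 → not valid
(370,450,858): 370+450 ≤ 858 → not valid
(193,433,553): 193+433 > 553 → valid
(70,446,541): 70+446 ≤ 541 → not valid
(108,267,267): 108+267 > 267 → valid
3 of the 7 triples form a triangle.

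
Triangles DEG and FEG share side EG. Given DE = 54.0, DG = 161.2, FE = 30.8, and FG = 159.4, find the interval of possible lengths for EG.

128.6 < EG < 190.2

From triangle DEG: |54.0 − 161.2| < EG < 54.0 + 161.2, i.e. 107.2 < EG < 215.2.
From triangle FEG: 128.6 < EG < 190.2.
Both must hold, so EG lies in the intersection.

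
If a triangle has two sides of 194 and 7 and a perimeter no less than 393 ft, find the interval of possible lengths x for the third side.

192 ≤ x < 201

Triangle inequality alone gives 187 < x < 201.
The perimeter condition gives x ≥ 393 − 194 − 7 = 192.
Intersecting the two: 192 ≤ x < 201.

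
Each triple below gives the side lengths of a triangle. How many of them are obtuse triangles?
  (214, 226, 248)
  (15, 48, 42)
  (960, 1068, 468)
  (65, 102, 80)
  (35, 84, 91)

(214,226,248): 214²+226² = 96872 > 61504 = 248² → acute
(15,48,42): 15²+42² = 1989 < 2304 = 48² → obtuse
(960,1068,468): 468²+960² = 1140624 = 1068² → right
(65,102,80): 65²+80² = 10625 > 10404 = 102² → acute
(35,84,91): 35²+84² = 8281 = 91² → right
1 of the 5 is obtuse.

1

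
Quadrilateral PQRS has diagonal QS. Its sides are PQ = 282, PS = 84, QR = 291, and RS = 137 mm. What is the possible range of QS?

198 < QS < 366

From triangle PQS: |282 − 84| < QS < 282 + 84, i.e. 198 < QS < 366.
From triangle RQS: 154 < QS < 428.
Both must hold, so QS lies in the intersection.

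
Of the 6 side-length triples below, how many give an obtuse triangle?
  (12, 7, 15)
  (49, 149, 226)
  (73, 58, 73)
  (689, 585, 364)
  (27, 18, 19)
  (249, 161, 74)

2

(12,7,15): 7²+12² = 193 < 225 = 15² → obtuse
(49,149,226): 49+149 ≤ 226, not a triangle
(73,58,73): 58²+73² = 8693 > 5329 = 73² → acute
(689,585,364): 364²+585² = 474721 = 689² → right
(27,18,19): 18²+19² = 685 < 729 = 27² → obtuse
(249,161,74): 74+161 ≤ 249, not a triangle
2 of the 6 are obtuse.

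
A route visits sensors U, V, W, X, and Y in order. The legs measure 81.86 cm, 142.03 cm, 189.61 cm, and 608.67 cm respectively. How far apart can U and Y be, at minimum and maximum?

195.17 ≤ UY ≤ 1022.17 cm

The maximum is all hops collinear in one direction: 81.86 + 142.03 + 189.61 + 608.67 = 1022.17.
The longest hop is 608.67; the others sum to 413.50. Folding the others back against it leaves at least 608.67 − 413.50 = 195.17.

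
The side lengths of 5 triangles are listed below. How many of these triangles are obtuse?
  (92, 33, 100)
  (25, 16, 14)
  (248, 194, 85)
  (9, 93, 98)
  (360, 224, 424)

(92,33,100): 33²+92² = 9553 < 10000 = 100² → obtuse
(25,16,14): 14²+16² = 452 < 625 = 25² → obtuse
(248,194,85): 85²+194² = 44861 < 61504 = 248² → obtuse
(9,93,98): 9²+93² = 8730 < 9604 = 98² → obtuse
(360,224,424): 224²+360² = 179776 = 424² → right
4 of the 5 are obtuse.

4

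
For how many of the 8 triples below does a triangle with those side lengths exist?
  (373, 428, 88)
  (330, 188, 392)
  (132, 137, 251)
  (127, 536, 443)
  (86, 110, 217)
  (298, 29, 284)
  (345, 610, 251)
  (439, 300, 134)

(88,373,428): 88+373 > 428 → valid
(188,330,392): 188+330 > 392 → valid
(132,137,251): 132+137 > 251 → valid
(127,443,536): 127+443 > 536 → valid
(86,110,217): 86+110 ≤ 217 → not valid
(29,284,298): 29+284 > 298 → valid
(251,345,610): 251+345 ≤ 610 → not valid
(134,300,439): 134+300 ≤ 439 → not valid
5 of the 8 triples form a triangle.

5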